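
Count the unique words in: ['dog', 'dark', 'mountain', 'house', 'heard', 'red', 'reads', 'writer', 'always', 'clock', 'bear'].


Listing all tokens and tracking unique types:
  Token 1: 'dog' -> NEW (unique so far: 1)
  Token 2: 'dark' -> NEW (unique so far: 2)
  Token 3: 'mountain' -> NEW (unique so far: 3)
  Token 4: 'house' -> NEW (unique so far: 4)
  Token 5: 'heard' -> NEW (unique so far: 5)
  Token 6: 'red' -> NEW (unique so far: 6)
  Token 7: 'reads' -> NEW (unique so far: 7)
  Token 8: 'writer' -> NEW (unique so far: 8)
  Token 9: 'always' -> NEW (unique so far: 9)
  Token 10: 'clock' -> NEW (unique so far: 10)
  Token 11: 'bear' -> NEW (unique so far: 11)
Unique types: ('always', 'bear', 'clock', 'dark', 'dog', 'heard', 'house', 'mountain', 'reads', 'red', 'writer')
Vocabulary size: 11

11


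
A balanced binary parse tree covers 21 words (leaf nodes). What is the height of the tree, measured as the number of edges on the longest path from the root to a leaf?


In a balanced binary tree with n leaves the deepest leaf is ceil(log2(n)) edges below the root.
log2(21) = 4.3923
ceil(4.3923) = 5
height (edges) = 5

5


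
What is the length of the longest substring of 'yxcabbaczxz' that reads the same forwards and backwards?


Scanning 'yxcabbaczxz' for palindromic substrings.
Substring at positions 2-7: 'cabbac'.
Check: reverse('cabbac') = 'cabbac' -> palindrome confirmed.
Neighbouring characters ('x' / 'z') break symmetry, so it cannot extend further.
No longer palindromic substring exists; longest length = 6

6


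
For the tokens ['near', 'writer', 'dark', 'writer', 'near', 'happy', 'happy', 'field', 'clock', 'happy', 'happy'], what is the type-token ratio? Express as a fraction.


Tokens: 11
Unique types: ('clock', 'dark', 'field', 'happy', 'near', 'writer') = 6
TTR = 6/11
Already in lowest terms.

6/11


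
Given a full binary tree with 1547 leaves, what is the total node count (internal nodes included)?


Leaf nodes (terminals): 1547
Internal nodes = n - 1 = 1547 - 1 = 1546
Total = leaves + internal = 1547 + 1546 = 3093

3093


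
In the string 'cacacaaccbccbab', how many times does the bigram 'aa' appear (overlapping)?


Scanning 'cacacaaccbccbab' for bigram 'aa':
  Position 0: 'ca' -> no
  Position 1: 'ac' -> no
  Position 2: 'ca' -> no
  Position 3: 'ac' -> no
  Position 4: 'ca' -> no
  Position 5: 'aa' -> MATCH
  Position 6: 'ac' -> no
  Position 7: 'cc' -> no
  Position 8: 'cb' -> no
  Position 9: 'bc' -> no
  Position 10: 'cc' -> no
  Position 11: 'cb' -> no
  Position 12: 'ba' -> no
  Position 13: 'ab' -> no
Total matches: 1

1


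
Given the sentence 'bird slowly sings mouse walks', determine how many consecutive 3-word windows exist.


Word trigrams from [5] words:
  Trigram 1: (bird slowly sings)
  Trigram 2: (slowly sings mouse)
  Trigram 3: (sings mouse walks)
Total word trigrams: 5 - 2 = 3

3


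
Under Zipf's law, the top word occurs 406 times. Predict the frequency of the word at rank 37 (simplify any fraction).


Zipf's law: freq(rank) = f1 / rank
f1 = 406, rank = 37
freq = 406 / 37
GCD(406, 37) = 1
Simplified: 406/37

406/37


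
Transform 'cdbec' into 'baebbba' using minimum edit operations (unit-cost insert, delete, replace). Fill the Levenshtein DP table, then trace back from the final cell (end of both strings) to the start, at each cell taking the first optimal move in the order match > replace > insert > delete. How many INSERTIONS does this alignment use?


Edit distance = 6. Backtracking from cell (5, 7) with preference match > replace > insert > delete,
then listing the resulting alignment 'cdbec' -> 'baebbba' left to right:
  Step 1: insert 'b' [insertion #1]
  Step 2: insert 'a' [insertion #2]
  Step 3: replace c->e
  Step 4: replace d->b
  Step 5: keep 'b'
  Step 6: replace e->b
  Step 7: replace c->a
Total insertions: 2

2


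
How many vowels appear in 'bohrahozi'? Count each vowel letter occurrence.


Scanning each character of 'bohrahozi':
  Position 1: 'b' -> consonant (running count: 0)
  Position 2: 'o' -> vowel (running count: 1)
  Position 3: 'h' -> consonant (running count: 1)
  Position 4: 'r' -> consonant (running count: 1)
  Position 5: 'a' -> vowel (running count: 2)
  Position 6: 'h' -> consonant (running count: 2)
  Position 7: 'o' -> vowel (running count: 3)
  Position 8: 'z' -> consonant (running count: 3)
  Position 9: 'i' -> vowel (running count: 4)
Total vowels: 4

4


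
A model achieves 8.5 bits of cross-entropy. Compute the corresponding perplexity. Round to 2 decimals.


Perplexity formula: PP = 2^H
H = 8.5
PP = 2^8.5
Decompose: 2^8.5 = 2^8 * 2^0.5 = 2^8 * sqrt(2)
2^8 = 256, sqrt(2) ~ 1.4142136
PP ~ 256 * 1.4142136 = 362.0386816
Rounded to 2 decimals: 362.04

362.04


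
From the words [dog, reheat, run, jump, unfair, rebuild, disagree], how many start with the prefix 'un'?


Checking each word for prefix 'un':
  'dog' -> no (count: 0)
  'reheat' -> no (count: 0)
  'run' -> no (count: 0)
  'jump' -> no (count: 0)
  'unfair' -> YES, starts with 'un' (count: 1)
  'rebuild' -> no (count: 1)
  'disagree' -> no (count: 1)
Total with prefix 'un': 1

1


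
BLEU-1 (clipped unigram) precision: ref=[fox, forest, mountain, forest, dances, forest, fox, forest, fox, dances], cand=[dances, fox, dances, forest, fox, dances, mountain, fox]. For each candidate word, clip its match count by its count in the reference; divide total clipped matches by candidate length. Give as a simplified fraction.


Reference word counts: {'dances': 2, 'forest': 4, 'fox': 3, 'mountain': 1}
Checking each candidate word (with clipping):
  'dances' -> in reference (ref count 2, used 1/2) -> match (matches: 1)
  'fox' -> in reference (ref count 3, used 1/3) -> match (matches: 2)
  'dances' -> in reference (ref count 2, used 2/2) -> match (matches: 3)
  'forest' -> in reference (ref count 4, used 1/4) -> match (matches: 4)
  'fox' -> in reference (ref count 3, used 2/3) -> match (matches: 5)
  'dances' -> ref count 2 already used up (2/2) -> clipped, no match (matches: 5)
  'mountain' -> in reference (ref count 1, used 1/1) -> match (matches: 6)
  'fox' -> in reference (ref count 3, used 3/3) -> match (matches: 7)
Clipped matches: 7, Candidate length: 8
Precision = 7/8

7/8


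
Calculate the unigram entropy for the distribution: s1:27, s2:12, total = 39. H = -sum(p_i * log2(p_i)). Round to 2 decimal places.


Computing entropy H = -sum(p_i * log2(p_i)):
  s1: p = 27/39 = 0.6923, -p*log2(p) = 0.3673
  s2: p = 12/39 = 0.3077, -p*log2(p) = 0.5232
H = sum of terms = 0.8905
Rounded to 2 decimals: 0.89

0.89


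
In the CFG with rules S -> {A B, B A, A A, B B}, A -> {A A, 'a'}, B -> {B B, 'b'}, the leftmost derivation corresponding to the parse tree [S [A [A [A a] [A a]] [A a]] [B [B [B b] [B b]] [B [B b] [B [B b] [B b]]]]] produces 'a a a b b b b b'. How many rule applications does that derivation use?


Every bracketed nonterminal node [X ...] in the tree is produced by exactly one rule application.
Reading the tree off as a leftmost derivation:
  Step 1: S  =>  A B   (applied S -> A B)
  Step 2: A B  =>  A A B   (applied A -> A A)
  Step 3: A A B  =>  A A A B   (applied A -> A A)
  Step 4: A A A B  =>  a A A B   (applied A -> a)
  Step 5: a A A B  =>  a a A B   (applied A -> a)
  Step 6: a a A B  =>  a a a B   (applied A -> a)
  Step 7: a a a B  =>  a a a B B   (applied B -> B B)
  Step 8: a a a B B  =>  a a a B B B   (applied B -> B B)
  Step 9: a a a B B B  =>  a a a b B B   (applied B -> b)
  Step 10: a a a b B B  =>  a a a b b B   (applied B -> b)
  Step 11: a a a b b B  =>  a a a b b B B   (applied B -> B B)
  Step 12: a a a b b B B  =>  a a a b b b B   (applied B -> b)
  Step 13: a a a b b b B  =>  a a a b b b B B   (applied B -> B B)
  Step 14: a a a b b b B B  =>  a a a b b b b B   (applied B -> b)
  Step 15: a a a b b b b B  =>  a a a b b b b b   (applied B -> b)
Final yield: a a a b b b b b
Total rewrite steps: 15

15


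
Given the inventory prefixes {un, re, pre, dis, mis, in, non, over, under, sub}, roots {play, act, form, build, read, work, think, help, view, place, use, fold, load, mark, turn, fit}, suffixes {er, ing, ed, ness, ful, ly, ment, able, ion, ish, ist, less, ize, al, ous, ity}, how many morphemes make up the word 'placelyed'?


Segmenting 'placelyed' against the inventory:
  'place' -> root (morpheme 1)
  'ly' -> suffix (morpheme 2)
  'ed' -> suffix (morpheme 3)
Total morphemes: 3

3


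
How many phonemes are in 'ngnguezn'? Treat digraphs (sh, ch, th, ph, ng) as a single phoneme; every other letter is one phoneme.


Parsing 'ngnguezn' greedily, digraphs first:
  'ng' -> digraph (1 consonant phoneme) (phonemes so far: 1)
  'ng' -> digraph (1 consonant phoneme) (phonemes so far: 2)
  'u' -> vowel phoneme (phonemes so far: 3)
  'e' -> vowel phoneme (phonemes so far: 4)
  'z' -> consonant phoneme (phonemes so far: 5)
  'n' -> consonant phoneme (phonemes so far: 6)
Total phonemes: 6

6


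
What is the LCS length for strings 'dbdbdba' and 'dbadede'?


DP table for LCS of 'dbdbdba' and 'dbadede':
       d  b  a  d  e  d  e
    0  0  0  0  0  0  0  0
  d 0  1  1  1  1  1  1  1
  b 0  1  2  2  2  2  2  2
  d 0  1  2  2  3  3  3  3
  b 0  1  2  2  3  3  3  3
  d 0  1  2  2  3  3  4  4
  b 0  1  2  2  3  3  4  4
  a 0  1  2  3  3  3  4  4
LCS: 'dbdd'
LCS length = 4

4


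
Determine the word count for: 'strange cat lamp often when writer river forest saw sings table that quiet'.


Counting words by splitting on spaces:
  Word 1: 'strange'
  Word 2: 'cat'
  Word 3: 'lamp'
  Word 4: 'often'
  Word 5: 'when'
  Word 6: 'writer'
  Word 7: 'river'
  Word 8: 'forest'
  Word 9: 'saw'
  Word 10: 'sings'
  Word 11: 'table'
  Word 12: 'that'
  Word 13: 'quiet'
Total words: 13

13


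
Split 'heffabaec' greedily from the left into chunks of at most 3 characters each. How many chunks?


'heffabaec' has 9 characters.
Chunking with max size 3:
  Chunk 1: 'hef' (positions 0-2)
  Chunk 2: 'fab' (positions 3-5)
  Chunk 3: 'aec' (positions 6-8)
Total chunks: ceil(9 / 3) = 3

3


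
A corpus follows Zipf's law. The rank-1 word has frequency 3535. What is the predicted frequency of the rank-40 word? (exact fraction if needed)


Zipf's law: freq(rank) = f1 / rank
f1 = 3535, rank = 40
freq = 3535 / 40
GCD(3535, 40) = 5
Simplified: 707/8

707/8


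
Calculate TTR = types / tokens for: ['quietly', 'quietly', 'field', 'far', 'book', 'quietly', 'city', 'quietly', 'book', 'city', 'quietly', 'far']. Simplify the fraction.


Tokens: 12
Unique types: ('book', 'city', 'far', 'field', 'quietly') = 5
TTR = 5/12
Already in lowest terms.

5/12


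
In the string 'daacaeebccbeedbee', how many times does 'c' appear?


Scanning 'daacaeebccbeedbee' for 'c':
  Position 3: 'c' -> MATCH (count: 1)
  Position 8: 'c' -> MATCH (count: 2)
  Position 9: 'c' -> MATCH (count: 3)
Total occurrences of 'c': 3

3


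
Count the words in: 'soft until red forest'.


Counting words by splitting on spaces:
  Word 1: 'soft'
  Word 2: 'until'
  Word 3: 'red'
  Word 4: 'forest'
Total words: 4

4


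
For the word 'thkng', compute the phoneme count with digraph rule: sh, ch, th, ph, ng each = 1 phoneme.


Parsing 'thkng' greedily, digraphs first:
  'th' -> digraph (1 consonant phoneme) (phonemes so far: 1)
  'k' -> consonant phoneme (phonemes so far: 2)
  'ng' -> digraph (1 consonant phoneme) (phonemes so far: 3)
Total phonemes: 3

3


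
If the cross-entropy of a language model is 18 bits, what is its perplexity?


Perplexity formula: PP = 2^H
H = 18
PP = 2^18
PP = 2^18 = 262144

262144


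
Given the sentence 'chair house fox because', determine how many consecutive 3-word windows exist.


Word trigrams from [4] words:
  Trigram 1: (chair house fox)
  Trigram 2: (house fox because)
Total word trigrams: 4 - 2 = 2

2


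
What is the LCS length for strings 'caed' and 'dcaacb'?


DP table for LCS of 'caed' and 'dcaacb':
       d  c  a  a  c  b
    0  0  0  0  0  0  0
  c 0  0  1  1  1  1  1
  a 0  0  1  2  2  2  2
  e 0  0  1  2  2  2  2
  d 0  1  1  2  2  2  2
LCS: 'ca'
LCS length = 2

2


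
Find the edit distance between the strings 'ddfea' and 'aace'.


Building DP table for s1='ddfea' (len 5) and s2='aace' (len 4):
       a  a  c  e
    0  1  2  3  4
  d 1  1  2  3  4
  d 2  2  2  3  4
  f 3  3  3  3  4
  e 4  4  4  4  3
  a 5  4  4  5  4
Edit distance = dp[5][4] = 4

4


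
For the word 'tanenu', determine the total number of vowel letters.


Scanning each character of 'tanenu':
  Position 1: 't' -> consonant (running count: 0)
  Position 2: 'a' -> vowel (running count: 1)
  Position 3: 'n' -> consonant (running count: 1)
  Position 4: 'e' -> vowel (running count: 2)
  Position 5: 'n' -> consonant (running count: 2)
  Position 6: 'u' -> vowel (running count: 3)
Total vowels: 3

3


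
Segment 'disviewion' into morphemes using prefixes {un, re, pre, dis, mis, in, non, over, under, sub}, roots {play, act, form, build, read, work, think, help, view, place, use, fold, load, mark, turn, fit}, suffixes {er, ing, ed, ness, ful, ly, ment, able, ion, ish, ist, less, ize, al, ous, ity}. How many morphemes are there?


Segmenting 'disviewion' against the inventory:
  'dis' -> prefix (morpheme 1)
  'view' -> root (morpheme 2)
  'ion' -> suffix (morpheme 3)
Total morphemes: 3

3


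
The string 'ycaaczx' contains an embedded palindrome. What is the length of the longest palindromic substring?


Scanning 'ycaaczx' for palindromic substrings.
Substring at positions 1-4: 'caac'.
Check: reverse('caac') = 'caac' -> palindrome confirmed.
Neighbouring characters ('y' / 'z') break symmetry, so it cannot extend further.
No longer palindromic substring exists; longest length = 4

4


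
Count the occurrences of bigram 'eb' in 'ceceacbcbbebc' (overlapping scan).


Scanning 'ceceacbcbbebc' for bigram 'eb':
  Position 0: 'ce' -> no
  Position 1: 'ec' -> no
  Position 2: 'ce' -> no
  Position 3: 'ea' -> no
  Position 4: 'ac' -> no
  Position 5: 'cb' -> no
  Position 6: 'bc' -> no
  Position 7: 'cb' -> no
  Position 8: 'bb' -> no
  Position 9: 'be' -> no
  Position 10: 'eb' -> MATCH
  Position 11: 'bc' -> no
Total matches: 1

1


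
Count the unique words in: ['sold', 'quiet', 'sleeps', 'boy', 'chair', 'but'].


Listing all tokens and tracking unique types:
  Token 1: 'sold' -> NEW (unique so far: 1)
  Token 2: 'quiet' -> NEW (unique so far: 2)
  Token 3: 'sleeps' -> NEW (unique so far: 3)
  Token 4: 'boy' -> NEW (unique so far: 4)
  Token 5: 'chair' -> NEW (unique so far: 5)
  Token 6: 'but' -> NEW (unique so far: 6)
Unique types: ('boy', 'but', 'chair', 'quiet', 'sleeps', 'sold')
Vocabulary size: 6

6


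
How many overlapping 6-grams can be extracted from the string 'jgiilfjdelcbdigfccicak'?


String 'jgiilfjdelcbdigfccicak' has length L = 22.
Number of overlapping n-grams = L - n + 1
Substituting: 22 - 6 + 1 = 17

17


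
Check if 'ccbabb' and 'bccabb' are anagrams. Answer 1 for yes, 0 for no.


Sort characters of 'ccbabb': 'abbbcc'
Sort characters of 'bccabb': 'abbbcc'
Sorted forms match -> they ARE anagrams
Result: 1

1


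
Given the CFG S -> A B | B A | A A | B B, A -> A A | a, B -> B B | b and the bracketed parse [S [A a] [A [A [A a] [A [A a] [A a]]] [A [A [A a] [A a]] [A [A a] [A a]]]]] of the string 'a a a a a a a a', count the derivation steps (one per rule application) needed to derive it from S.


Every bracketed nonterminal node [X ...] in the tree is produced by exactly one rule application.
Reading the tree off as a leftmost derivation:
  Step 1: S  =>  A A   (applied S -> A A)
  Step 2: A A  =>  a A   (applied A -> a)
  Step 3: a A  =>  a A A   (applied A -> A A)
  Step 4: a A A  =>  a A A A   (applied A -> A A)
  Step 5: a A A A  =>  a a A A   (applied A -> a)
  Step 6: a a A A  =>  a a A A A   (applied A -> A A)
  Step 7: a a A A A  =>  a a a A A   (applied A -> a)
  Step 8: a a a A A  =>  a a a a A   (applied A -> a)
  Step 9: a a a a A  =>  a a a a A A   (applied A -> A A)
  Step 10: a a a a A A  =>  a a a a A A A   (applied A -> A A)
  Step 11: a a a a A A A  =>  a a a a a A A   (applied A -> a)
  Step 12: a a a a a A A  =>  a a a a a a A   (applied A -> a)
  Step 13: a a a a a a A  =>  a a a a a a A A   (applied A -> A A)
  Step 14: a a a a a a A A  =>  a a a a a a a A   (applied A -> a)
  Step 15: a a a a a a a A  =>  a a a a a a a a   (applied A -> a)
Final yield: a a a a a a a a
Total rewrite steps: 15

15


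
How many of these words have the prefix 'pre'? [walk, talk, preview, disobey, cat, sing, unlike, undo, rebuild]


Checking each word for prefix 'pre':
  'walk' -> no (count: 0)
  'talk' -> no (count: 0)
  'preview' -> YES, starts with 'pre' (count: 1)
  'disobey' -> no (count: 1)
  'cat' -> no (count: 1)
  'sing' -> no (count: 1)
  'unlike' -> no (count: 1)
  'undo' -> no (count: 1)
  'rebuild' -> no (count: 1)
Total with prefix 'pre': 1

1


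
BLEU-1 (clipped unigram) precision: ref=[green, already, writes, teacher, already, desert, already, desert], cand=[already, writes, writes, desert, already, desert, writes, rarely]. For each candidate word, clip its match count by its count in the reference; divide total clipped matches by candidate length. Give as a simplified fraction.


Reference word counts: {'already': 3, 'desert': 2, 'green': 1, 'teacher': 1, 'writes': 1}
Checking each candidate word (with clipping):
  'already' -> in reference (ref count 3, used 1/3) -> match (matches: 1)
  'writes' -> in reference (ref count 1, used 1/1) -> match (matches: 2)
  'writes' -> ref count 1 already used up (1/1) -> clipped, no match (matches: 2)
  'desert' -> in reference (ref count 2, used 1/2) -> match (matches: 3)
  'already' -> in reference (ref count 3, used 2/3) -> match (matches: 4)
  'desert' -> in reference (ref count 2, used 2/2) -> match (matches: 5)
  'writes' -> ref count 1 already used up (1/1) -> clipped, no match (matches: 5)
  'rarely' -> not in reference -> no match (matches: 5)
Clipped matches: 5, Candidate length: 8
Precision = 5/8

5/8


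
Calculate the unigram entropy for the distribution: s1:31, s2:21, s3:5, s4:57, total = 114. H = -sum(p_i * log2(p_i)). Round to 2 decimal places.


Computing entropy H = -sum(p_i * log2(p_i)):
  s1: p = 31/114 = 0.2719, -p*log2(p) = 0.5109
  s2: p = 21/114 = 0.1842, -p*log2(p) = 0.4496
  s3: p = 5/114 = 0.0439, -p*log2(p) = 0.1978
  s4: p = 57/114 = 0.5000, -p*log2(p) = 0.5000
H = sum of terms = 1.6583
Rounded to 2 decimals: 1.66

1.66


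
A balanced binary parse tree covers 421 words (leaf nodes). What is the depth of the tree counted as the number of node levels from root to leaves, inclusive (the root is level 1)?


In a balanced binary tree with n leaves the deepest leaf is ceil(log2(n)) edges below the root,
so counting node levels inclusive of root and leaves gives ceil(log2(n)) + 1 levels.
log2(421) = 8.7177
ceil(8.7177) = 9
levels = 9 + 1 = 10

10


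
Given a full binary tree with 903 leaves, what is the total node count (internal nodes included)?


Leaf nodes (terminals): 903
Internal nodes = n - 1 = 903 - 1 = 902
Total = leaves + internal = 903 + 902 = 1805

1805


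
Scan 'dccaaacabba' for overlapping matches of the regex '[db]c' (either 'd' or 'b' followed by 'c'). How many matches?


Pattern: [db]c means either 'd' or 'b' followed by 'c'.
Scanning 'dccaaacabba' position-by-position:
  Pos 0: window 'dc' -> MATCH
  Pos 1: window 'cc' -> no
  Pos 2: window 'ca' -> no
  Pos 3: window 'aa' -> no
  Pos 4: window 'aa' -> no
  Pos 5: window 'ac' -> no
  Pos 6: window 'ca' -> no
  Pos 7: window 'ab' -> no
  Pos 8: window 'bb' -> no
  Pos 9: window 'ba' -> no
  Pos 10: window 'a' -> no
Total matches: 1

1


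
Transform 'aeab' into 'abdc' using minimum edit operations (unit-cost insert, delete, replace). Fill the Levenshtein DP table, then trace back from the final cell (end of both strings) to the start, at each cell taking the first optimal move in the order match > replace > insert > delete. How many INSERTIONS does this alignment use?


Edit distance = 3. Backtracking from cell (4, 4) with preference match > replace > insert > delete,
then listing the resulting alignment 'aeab' -> 'abdc' left to right:
  Step 1: keep 'a'
  Step 2: replace e->b
  Step 3: replace a->d
  Step 4: replace b->c
Total insertions: 0

0


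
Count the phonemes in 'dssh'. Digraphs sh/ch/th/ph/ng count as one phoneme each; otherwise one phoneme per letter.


Parsing 'dssh' greedily, digraphs first:
  'd' -> consonant phoneme (phonemes so far: 1)
  's' -> consonant phoneme (phonemes so far: 2)
  'sh' -> digraph (1 consonant phoneme) (phonemes so far: 3)
Total phonemes: 3

3


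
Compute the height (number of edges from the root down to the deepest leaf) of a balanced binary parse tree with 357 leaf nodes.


In a balanced binary tree with n leaves the deepest leaf is ceil(log2(n)) edges below the root.
log2(357) = 8.4798
ceil(8.4798) = 9
height (edges) = 9

9


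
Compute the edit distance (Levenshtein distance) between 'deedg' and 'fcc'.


Building DP table for s1='deedg' (len 5) and s2='fcc' (len 3):
       f  c  c
    0  1  2  3
  d 1  1  2  3
  e 2  2  2  3
  e 3  3  3  3
  d 4  4  4  4
  g 5  5  5  5
Edit distance = dp[5][3] = 5

5


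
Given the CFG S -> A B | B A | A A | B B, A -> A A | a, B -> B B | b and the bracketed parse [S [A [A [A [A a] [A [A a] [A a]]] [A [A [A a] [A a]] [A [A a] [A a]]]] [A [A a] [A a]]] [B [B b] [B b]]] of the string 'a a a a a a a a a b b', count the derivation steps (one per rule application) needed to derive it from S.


Every bracketed nonterminal node [X ...] in the tree is produced by exactly one rule application.
Reading the tree off as a leftmost derivation:
  Step 1: S  =>  A B   (applied S -> A B)
  Step 2: A B  =>  A A B   (applied A -> A A)
  Step 3: A A B  =>  A A A B   (applied A -> A A)
  Step 4: A A A B  =>  A A A A B   (applied A -> A A)
  Step 5: A A A A B  =>  a A A A B   (applied A -> a)
  Step 6: a A A A B  =>  a A A A A B   (applied A -> A A)
  Step 7: a A A A A B  =>  a a A A A B   (applied A -> a)
  Step 8: a a A A A B  =>  a a a A A B   (applied A -> a)
  Step 9: a a a A A B  =>  a a a A A A B   (applied A -> A A)
  Step 10: a a a A A A B  =>  a a a A A A A B   (applied A -> A A)
  Step 11: a a a A A A A B  =>  a a a a A A A B   (applied A -> a)
  Step 12: a a a a A A A B  =>  a a a a a A A B   (applied A -> a)
  Step 13: a a a a a A A B  =>  a a a a a A A A B   (applied A -> A A)
  Step 14: a a a a a A A A B  =>  a a a a a a A A B   (applied A -> a)
  Step 15: a a a a a a A A B  =>  a a a a a a a A B   (applied A -> a)
  Step 16: a a a a a a a A B  =>  a a a a a a a A A B   (applied A -> A A)
  Step 17: a a a a a a a A A B  =>  a a a a a a a a A B   (applied A -> a)
  Step 18: a a a a a a a a A B  =>  a a a a a a a a a B   (applied A -> a)
  Step 19: a a a a a a a a a B  =>  a a a a a a a a a B B   (applied B -> B B)
  Step 20: a a a a a a a a a B B  =>  a a a a a a a a a b B   (applied B -> b)
  Step 21: a a a a a a a a a b B  =>  a a a a a a a a a b b   (applied B -> b)
Final yield: a a a a a a a a a b b
Total rewrite steps: 21

21


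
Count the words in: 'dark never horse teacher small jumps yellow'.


Counting words by splitting on spaces:
  Word 1: 'dark'
  Word 2: 'never'
  Word 3: 'horse'
  Word 4: 'teacher'
  Word 5: 'small'
  Word 6: 'jumps'
  Word 7: 'yellow'
Total words: 7

7


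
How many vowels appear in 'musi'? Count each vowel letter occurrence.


Scanning each character of 'musi':
  Position 1: 'm' -> consonant (running count: 0)
  Position 2: 'u' -> vowel (running count: 1)
  Position 3: 's' -> consonant (running count: 1)
  Position 4: 'i' -> vowel (running count: 2)
Total vowels: 2

2


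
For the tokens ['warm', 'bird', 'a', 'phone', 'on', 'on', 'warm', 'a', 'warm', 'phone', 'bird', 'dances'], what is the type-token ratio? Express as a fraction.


Tokens: 12
Unique types: ('a', 'bird', 'dances', 'on', 'phone', 'warm') = 6
TTR = 6/12
Simplify: divide both by 6 -> 1/2
TTR = 1/2

1/2


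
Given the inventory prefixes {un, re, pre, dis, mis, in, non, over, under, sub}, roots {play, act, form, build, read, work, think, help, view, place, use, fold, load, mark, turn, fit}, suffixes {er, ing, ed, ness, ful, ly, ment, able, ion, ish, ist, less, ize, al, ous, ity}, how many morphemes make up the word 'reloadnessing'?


Segmenting 'reloadnessing' against the inventory:
  're' -> prefix (morpheme 1)
  'load' -> root (morpheme 2)
  'ness' -> suffix (morpheme 3)
  'ing' -> suffix (morpheme 4)
Total morphemes: 4

4


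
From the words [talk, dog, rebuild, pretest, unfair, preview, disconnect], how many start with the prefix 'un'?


Checking each word for prefix 'un':
  'talk' -> no (count: 0)
  'dog' -> no (count: 0)
  'rebuild' -> no (count: 0)
  'pretest' -> no (count: 0)
  'unfair' -> YES, starts with 'un' (count: 1)
  'preview' -> no (count: 1)
  'disconnect' -> no (count: 1)
Total with prefix 'un': 1

1


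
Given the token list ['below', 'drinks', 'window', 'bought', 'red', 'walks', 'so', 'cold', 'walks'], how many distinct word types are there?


Listing all tokens and tracking unique types:
  Token 1: 'below' -> NEW (unique so far: 1)
  Token 2: 'drinks' -> NEW (unique so far: 2)
  Token 3: 'window' -> NEW (unique so far: 3)
  Token 4: 'bought' -> NEW (unique so far: 4)
  Token 5: 'red' -> NEW (unique so far: 5)
  Token 6: 'walks' -> NEW (unique so far: 6)
  Token 7: 'so' -> NEW (unique so far: 7)
  Token 8: 'cold' -> NEW (unique so far: 8)
  Token 9: 'walks' -> duplicate (unique so far: 8)
Unique types: ('below', 'bought', 'cold', 'drinks', 'red', 'so', 'walks', 'window')
Vocabulary size: 8

8


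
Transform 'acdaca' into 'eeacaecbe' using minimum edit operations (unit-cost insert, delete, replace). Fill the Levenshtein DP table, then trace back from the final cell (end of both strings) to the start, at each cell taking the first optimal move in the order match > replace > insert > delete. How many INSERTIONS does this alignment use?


Edit distance = 6. Backtracking from cell (6, 9) with preference match > replace > insert > delete,
then listing the resulting alignment 'acdaca' -> 'eeacaecbe' left to right:
  Step 1: insert 'e' [insertion #1]
  Step 2: insert 'e' [insertion #2]
  Step 3: keep 'a'
  Step 4: keep 'c'
  Step 5: replace d->a
  Step 6: replace a->e
  Step 7: keep 'c'
  Step 8: insert 'b' [insertion #3]
  Step 9: replace a->e
Total insertions: 3

3


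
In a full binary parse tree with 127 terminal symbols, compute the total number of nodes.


Leaf nodes (terminals): 127
Internal nodes = n - 1 = 127 - 1 = 126
Total = leaves + internal = 127 + 126 = 253

253


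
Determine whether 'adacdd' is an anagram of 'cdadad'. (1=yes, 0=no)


Sort characters of 'adacdd': 'aacddd'
Sort characters of 'cdadad': 'aacddd'
Sorted forms match -> they ARE anagrams
Result: 1

1


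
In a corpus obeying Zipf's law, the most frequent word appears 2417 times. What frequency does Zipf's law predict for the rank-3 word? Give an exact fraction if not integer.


Zipf's law: freq(rank) = f1 / rank
f1 = 2417, rank = 3
freq = 2417 / 3
GCD(2417, 3) = 1
Simplified: 2417/3

2417/3


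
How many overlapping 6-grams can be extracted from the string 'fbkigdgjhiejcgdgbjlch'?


String 'fbkigdgjhiejcgdgbjlch' has length L = 21.
Number of overlapping n-grams = L - n + 1
Substituting: 21 - 6 + 1 = 16

16


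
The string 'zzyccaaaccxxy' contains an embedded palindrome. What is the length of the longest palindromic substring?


Scanning 'zzyccaaaccxxy' for palindromic substrings.
Substring at positions 3-9: 'ccaaacc'.
Check: reverse('ccaaacc') = 'ccaaacc' -> palindrome confirmed.
Neighbouring characters ('y' / 'x') break symmetry, so it cannot extend further.
No longer palindromic substring exists; longest length = 7

7


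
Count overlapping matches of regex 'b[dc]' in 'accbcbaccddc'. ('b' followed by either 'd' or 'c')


Pattern: b[dc] means 'b' followed by either 'd' or 'c'.
Scanning 'accbcbaccddc' position-by-position:
  Pos 0: window 'ac' -> no
  Pos 1: window 'cc' -> no
  Pos 2: window 'cb' -> no
  Pos 3: window 'bc' -> MATCH
  Pos 4: window 'cb' -> no
  Pos 5: window 'ba' -> no
  Pos 6: window 'ac' -> no
  Pos 7: window 'cc' -> no
  Pos 8: window 'cd' -> no
  Pos 9: window 'dd' -> no
  Pos 10: window 'dc' -> no
  Pos 11: window 'c' -> no
Total matches: 1

1


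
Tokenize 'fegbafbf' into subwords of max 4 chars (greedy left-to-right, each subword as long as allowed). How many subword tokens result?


'fegbafbf' has 8 characters.
Chunking with max size 4:
  Chunk 1: 'fegb' (positions 0-3)
  Chunk 2: 'afbf' (positions 4-7)
Total chunks: ceil(8 / 4) = 2

2


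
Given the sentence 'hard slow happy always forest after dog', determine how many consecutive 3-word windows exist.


Word trigrams from [7] words:
  Trigram 1: (hard slow happy)
  Trigram 2: (slow happy always)
  Trigram 3: (happy always forest)
  Trigram 4: (always forest after)
  Trigram 5: (forest after dog)
Total word trigrams: 7 - 2 = 5

5


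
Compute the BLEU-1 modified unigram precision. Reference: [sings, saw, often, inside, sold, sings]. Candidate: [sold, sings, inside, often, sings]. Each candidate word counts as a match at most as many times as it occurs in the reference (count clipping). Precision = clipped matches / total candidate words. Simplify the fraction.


Reference word counts: {'inside': 1, 'often': 1, 'saw': 1, 'sings': 2, 'sold': 1}
Checking each candidate word (with clipping):
  'sold' -> in reference (ref count 1, used 1/1) -> match (matches: 1)
  'sings' -> in reference (ref count 2, used 1/2) -> match (matches: 2)
  'inside' -> in reference (ref count 1, used 1/1) -> match (matches: 3)
  'often' -> in reference (ref count 1, used 1/1) -> match (matches: 4)
  'sings' -> in reference (ref count 2, used 2/2) -> match (matches: 5)
Clipped matches: 5, Candidate length: 5
Precision = 5/5 = 1

1


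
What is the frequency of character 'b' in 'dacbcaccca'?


Scanning 'dacbcaccca' for 'b':
  Position 3: 'b' -> MATCH (count: 1)
Total occurrences of 'b': 1

1


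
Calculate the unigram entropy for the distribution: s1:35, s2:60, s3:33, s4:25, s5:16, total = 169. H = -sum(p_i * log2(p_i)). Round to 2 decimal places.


Computing entropy H = -sum(p_i * log2(p_i)):
  s1: p = 35/169 = 0.2071, -p*log2(p) = 0.4704
  s2: p = 60/169 = 0.3550, -p*log2(p) = 0.5304
  s3: p = 33/169 = 0.1953, -p*log2(p) = 0.4601
  s4: p = 25/169 = 0.1479, -p*log2(p) = 0.4078
  s5: p = 16/169 = 0.0947, -p*log2(p) = 0.3220
H = sum of terms = 2.1907
Rounded to 2 decimals: 2.19

2.19


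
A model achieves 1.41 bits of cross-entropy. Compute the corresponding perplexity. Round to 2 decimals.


Perplexity formula: PP = 2^H
H = 1.41
PP = 2^1.41
Decompose: 2^1.41 = 2^1 * 2^0.41
2^1 = 2, 2^0.41 ~ 1.3286858
PP ~ 2 * 1.3286858 = 2.6573716
Rounded to 2 decimals: 2.66

2.66


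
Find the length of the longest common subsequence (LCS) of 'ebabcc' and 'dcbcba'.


DP table for LCS of 'ebabcc' and 'dcbcba':
       d  c  b  c  b  a
    0  0  0  0  0  0  0
  e 0  0  0  0  0  0  0
  b 0  0  0  1  1  1  1
  a 0  0  0  1  1  1  2
  b 0  0  0  1  1  2  2
  c 0  0  1  1  2  2  2
  c 0  0  1  1  2  2  2
LCS: 'ba'
LCS length = 2

2


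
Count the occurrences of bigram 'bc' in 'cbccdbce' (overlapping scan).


Scanning 'cbccdbce' for bigram 'bc':
  Position 0: 'cb' -> no
  Position 1: 'bc' -> MATCH
  Position 2: 'cc' -> no
  Position 3: 'cd' -> no
  Position 4: 'db' -> no
  Position 5: 'bc' -> MATCH
  Position 6: 'ce' -> no
Total matches: 2

2


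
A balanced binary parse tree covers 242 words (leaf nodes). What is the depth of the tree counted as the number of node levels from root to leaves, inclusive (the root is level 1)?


In a balanced binary tree with n leaves the deepest leaf is ceil(log2(n)) edges below the root,
so counting node levels inclusive of root and leaves gives ceil(log2(n)) + 1 levels.
log2(242) = 7.9189
ceil(7.9189) = 8
levels = 8 + 1 = 9

9


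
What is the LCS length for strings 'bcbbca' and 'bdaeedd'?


DP table for LCS of 'bcbbca' and 'bdaeedd':
       b  d  a  e  e  d  d
    0  0  0  0  0  0  0  0
  b 0  1  1  1  1  1  1  1
  c 0  1  1  1  1  1  1  1
  b 0  1  1  1  1  1  1  1
  b 0  1  1  1  1  1  1  1
  c 0  1  1  1  1  1  1  1
  a 0  1  1  2  2  2  2  2
LCS: 'ba'
LCS length = 2

2


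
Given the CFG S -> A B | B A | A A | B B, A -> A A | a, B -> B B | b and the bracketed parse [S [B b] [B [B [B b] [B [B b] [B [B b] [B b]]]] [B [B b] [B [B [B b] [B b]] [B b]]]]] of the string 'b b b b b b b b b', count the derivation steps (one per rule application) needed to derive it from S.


Every bracketed nonterminal node [X ...] in the tree is produced by exactly one rule application.
Reading the tree off as a leftmost derivation:
  Step 1: S  =>  B B   (applied S -> B B)
  Step 2: B B  =>  b B   (applied B -> b)
  Step 3: b B  =>  b B B   (applied B -> B B)
  Step 4: b B B  =>  b B B B   (applied B -> B B)
  Step 5: b B B B  =>  b b B B   (applied B -> b)
  Step 6: b b B B  =>  b b B B B   (applied B -> B B)
  Step 7: b b B B B  =>  b b b B B   (applied B -> b)
  Step 8: b b b B B  =>  b b b B B B   (applied B -> B B)
  Step 9: b b b B B B  =>  b b b b B B   (applied B -> b)
  Step 10: b b b b B B  =>  b b b b b B   (applied B -> b)
  Step 11: b b b b b B  =>  b b b b b B B   (applied B -> B B)
  Step 12: b b b b b B B  =>  b b b b b b B   (applied B -> b)
  Step 13: b b b b b b B  =>  b b b b b b B B   (applied B -> B B)
  Step 14: b b b b b b B B  =>  b b b b b b B B B   (applied B -> B B)
  Step 15: b b b b b b B B B  =>  b b b b b b b B B   (applied B -> b)
  Step 16: b b b b b b b B B  =>  b b b b b b b b B   (applied B -> b)
  Step 17: b b b b b b b b B  =>  b b b b b b b b b   (applied B -> b)
Final yield: b b b b b b b b b
Total rewrite steps: 17

17


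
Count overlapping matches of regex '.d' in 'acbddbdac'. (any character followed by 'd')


Pattern: .d means any character followed by 'd'.
Scanning 'acbddbdac' position-by-position:
  Pos 0: window 'ac' -> no
  Pos 1: window 'cb' -> no
  Pos 2: window 'bd' -> MATCH
  Pos 3: window 'dd' -> MATCH
  Pos 4: window 'db' -> no
  Pos 5: window 'bd' -> MATCH
  Pos 6: window 'da' -> no
  Pos 7: window 'ac' -> no
  Pos 8: window 'c' -> no
Total matches: 3

3


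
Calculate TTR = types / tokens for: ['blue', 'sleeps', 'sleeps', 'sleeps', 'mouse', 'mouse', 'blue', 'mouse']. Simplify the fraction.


Tokens: 8
Unique types: ('blue', 'mouse', 'sleeps') = 3
TTR = 3/8
Already in lowest terms.

3/8


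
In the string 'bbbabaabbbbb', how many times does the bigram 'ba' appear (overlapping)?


Scanning 'bbbabaabbbbb' for bigram 'ba':
  Position 0: 'bb' -> no
  Position 1: 'bb' -> no
  Position 2: 'ba' -> MATCH
  Position 3: 'ab' -> no
  Position 4: 'ba' -> MATCH
  Position 5: 'aa' -> no
  Position 6: 'ab' -> no
  Position 7: 'bb' -> no
  Position 8: 'bb' -> no
  Position 9: 'bb' -> no
  Position 10: 'bb' -> no
Total matches: 2

2


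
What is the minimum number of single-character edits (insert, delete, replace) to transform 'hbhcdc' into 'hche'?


Building DP table for s1='hbhcdc' (len 6) and s2='hche' (len 4):
       h  c  h  e
    0  1  2  3  4
  h 1  0  1  2  3
  b 2  1  1  2  3
  h 3  2  2  1  2
  c 4  3  2  2  2
  d 5  4  3  3  3
  c 6  5  4  4  4
Edit distance = dp[6][4] = 4

4


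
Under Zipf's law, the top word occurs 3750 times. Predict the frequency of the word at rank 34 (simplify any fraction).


Zipf's law: freq(rank) = f1 / rank
f1 = 3750, rank = 34
freq = 3750 / 34
GCD(3750, 34) = 2
Simplified: 1875/17

1875/17


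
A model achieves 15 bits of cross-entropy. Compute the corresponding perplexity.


Perplexity formula: PP = 2^H
H = 15
PP = 2^15
PP = 2^15 = 32768

32768


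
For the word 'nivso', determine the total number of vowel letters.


Scanning each character of 'nivso':
  Position 1: 'n' -> consonant (running count: 0)
  Position 2: 'i' -> vowel (running count: 1)
  Position 3: 'v' -> consonant (running count: 1)
  Position 4: 's' -> consonant (running count: 1)
  Position 5: 'o' -> vowel (running count: 2)
Total vowels: 2

2


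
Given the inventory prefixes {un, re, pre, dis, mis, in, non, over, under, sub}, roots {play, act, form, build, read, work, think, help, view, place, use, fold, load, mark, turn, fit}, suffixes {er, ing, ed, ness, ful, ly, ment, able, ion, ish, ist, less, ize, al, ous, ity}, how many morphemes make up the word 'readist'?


Segmenting 'readist' against the inventory:
  'read' -> root (morpheme 1)
  'ist' -> suffix (morpheme 2)
Total morphemes: 2

2


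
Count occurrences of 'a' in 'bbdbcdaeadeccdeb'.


Scanning 'bbdbcdaeadeccdeb' for 'a':
  Position 6: 'a' -> MATCH (count: 1)
  Position 8: 'a' -> MATCH (count: 2)
Total occurrences of 'a': 2

2


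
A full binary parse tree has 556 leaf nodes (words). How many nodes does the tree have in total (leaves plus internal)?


Leaf nodes (terminals): 556
Internal nodes = n - 1 = 556 - 1 = 555
Total = leaves + internal = 556 + 555 = 1111

1111


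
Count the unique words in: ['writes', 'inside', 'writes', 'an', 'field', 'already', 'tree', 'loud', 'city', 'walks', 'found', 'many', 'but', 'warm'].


Listing all tokens and tracking unique types:
  Token 1: 'writes' -> NEW (unique so far: 1)
  Token 2: 'inside' -> NEW (unique so far: 2)
  Token 3: 'writes' -> duplicate (unique so far: 2)
  Token 4: 'an' -> NEW (unique so far: 3)
  Token 5: 'field' -> NEW (unique so far: 4)
  Token 6: 'already' -> NEW (unique so far: 5)
  Token 7: 'tree' -> NEW (unique so far: 6)
  Token 8: 'loud' -> NEW (unique so far: 7)
  Token 9: 'city' -> NEW (unique so far: 8)
  Token 10: 'walks' -> NEW (unique so far: 9)
  Token 11: 'found' -> NEW (unique so far: 10)
  Token 12: 'many' -> NEW (unique so far: 11)
  Token 13: 'but' -> NEW (unique so far: 12)
  Token 14: 'warm' -> NEW (unique so far: 13)
Unique types: ('already', 'an', 'but', 'city', 'field', 'found', 'inside', 'loud', 'many', 'tree', 'walks', 'warm', 'writes')
Vocabulary size: 13

13


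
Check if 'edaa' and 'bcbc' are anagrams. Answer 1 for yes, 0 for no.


Sort characters of 'edaa': 'aade'
Sort characters of 'bcbc': 'bbcc'
Sorted forms differ -> they are NOT anagrams
Result: 0

0


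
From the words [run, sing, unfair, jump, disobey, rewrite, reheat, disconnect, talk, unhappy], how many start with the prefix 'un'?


Checking each word for prefix 'un':
  'run' -> no (count: 0)
  'sing' -> no (count: 0)
  'unfair' -> YES, starts with 'un' (count: 1)
  'jump' -> no (count: 1)
  'disobey' -> no (count: 1)
  'rewrite' -> no (count: 1)
  'reheat' -> no (count: 1)
  'disconnect' -> no (count: 1)
  'talk' -> no (count: 1)
  'unhappy' -> YES, starts with 'un' (count: 2)
Total with prefix 'un': 2

2


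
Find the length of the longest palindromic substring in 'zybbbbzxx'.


Scanning 'zybbbbzxx' for palindromic substrings.
Substring at positions 2-5: 'bbbb'.
Check: reverse('bbbb') = 'bbbb' -> palindrome confirmed.
Neighbouring characters ('y' / 'z') break symmetry, so it cannot extend further.
No longer palindromic substring exists; longest length = 4

4


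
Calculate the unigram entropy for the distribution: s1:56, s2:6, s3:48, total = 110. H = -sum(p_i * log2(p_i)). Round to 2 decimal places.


Computing entropy H = -sum(p_i * log2(p_i)):
  s1: p = 56/110 = 0.5091, -p*log2(p) = 0.4959
  s2: p = 6/110 = 0.0545, -p*log2(p) = 0.2289
  s3: p = 48/110 = 0.4364, -p*log2(p) = 0.5221
H = sum of terms = 1.2469
Rounded to 2 decimals: 1.25

1.25


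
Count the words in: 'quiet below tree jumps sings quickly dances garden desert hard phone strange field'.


Counting words by splitting on spaces:
  Word 1: 'quiet'
  Word 2: 'below'
  Word 3: 'tree'
  Word 4: 'jumps'
  Word 5: 'sings'
  Word 6: 'quickly'
  Word 7: 'dances'
  Word 8: 'garden'
  Word 9: 'desert'
  Word 10: 'hard'
  Word 11: 'phone'
  Word 12: 'strange'
  Word 13: 'field'
Total words: 13

13


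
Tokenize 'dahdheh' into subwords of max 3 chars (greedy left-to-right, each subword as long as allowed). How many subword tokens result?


'dahdheh' has 7 characters.
Chunking with max size 3:
  Chunk 1: 'dah' (positions 0-2)
  Chunk 2: 'dhe' (positions 3-5)
  Chunk 3: 'h' (positions 6-6)
Total chunks: ceil(7 / 3) = 3

3
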